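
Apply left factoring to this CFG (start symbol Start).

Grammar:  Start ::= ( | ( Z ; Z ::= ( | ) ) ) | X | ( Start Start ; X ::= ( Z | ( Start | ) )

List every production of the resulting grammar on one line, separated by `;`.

Start has alternatives sharing prefix '(': factor to Start → ( Start1 with Start1 → ε | Z.
Z has alternatives sharing prefix '(': factor to Z → ( Z1 with Z1 → ε | Start Start.
X has alternatives sharing prefix '(': factor to X → ( X1 with X1 → Z | Start.

Start ::= ( Start1; Z ::= ) ) ) | X | ( Z1; X ::= ) ) | ( X1; Start1 ::= ε | Z; Z1 ::= ε | Start Start; X1 ::= Z | Start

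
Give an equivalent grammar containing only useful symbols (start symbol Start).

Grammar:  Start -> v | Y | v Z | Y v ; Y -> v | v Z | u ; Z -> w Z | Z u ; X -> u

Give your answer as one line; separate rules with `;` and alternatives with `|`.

Generating nonterminals: {Start, X, Y}.
Reachable from Start after that: {Start, Y}.
Removed useless symbols: {X, Z} and every production mentioning them.

Start -> v | Y | Y v; Y -> v | u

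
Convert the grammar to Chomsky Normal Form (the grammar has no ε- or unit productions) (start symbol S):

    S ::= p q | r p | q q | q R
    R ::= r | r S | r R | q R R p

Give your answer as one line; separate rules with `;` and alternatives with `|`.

Introduce a nonterminal for each terminal appearing in a rule of length ≥ 2: X1 → p, X2 → q, X3 → r.
Binarize each right-hand side of length ≥ 3 by chaining fresh nonterminals (Y1, Y2, …): affected rules were R → X2 R R X1.

S ::= X1 X2 | X3 X1 | X2 X2 | X2 R; R ::= r | X3 S | X3 R | X2 Y1; X1 ::= p; X2 ::= q; X3 ::= r; Y1 ::= R Y2; Y2 ::= R X1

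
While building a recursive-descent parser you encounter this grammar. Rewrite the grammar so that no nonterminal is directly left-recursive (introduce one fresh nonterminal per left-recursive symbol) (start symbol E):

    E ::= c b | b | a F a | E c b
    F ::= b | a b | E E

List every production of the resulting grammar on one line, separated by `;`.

Directly left-recursive nonterminal: E.
For E: α = {c b}, β = {c b, b, a F a}. Rewrite as E → β E' and E' → α E' | ε.

E ::= c b E' | b E' | a F a E'; F ::= b | a b | E E; E' ::= c b E' | ε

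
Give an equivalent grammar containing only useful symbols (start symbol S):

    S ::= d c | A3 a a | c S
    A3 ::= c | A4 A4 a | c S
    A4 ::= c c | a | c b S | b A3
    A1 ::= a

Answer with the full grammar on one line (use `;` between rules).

Generating nonterminals: {A1, A3, A4, S}.
Reachable from S after that: {A3, A4, S}.
Removed useless symbols: {A1} and every production mentioning them.

S ::= d c | A3 a a | c S; A3 ::= c | A4 A4 a | c S; A4 ::= c c | a | c b S | b A3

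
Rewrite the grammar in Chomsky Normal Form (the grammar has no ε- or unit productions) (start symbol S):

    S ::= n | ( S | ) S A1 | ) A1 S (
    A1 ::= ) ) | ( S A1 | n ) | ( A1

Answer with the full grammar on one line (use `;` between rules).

S ::= n | X1 S | X2 Y1 | X2 Y2; A1 ::= X2 X2 | X1 Y4 | X3 X2 | X1 A1; X1 ::= (; X2 ::= ); X3 ::= n; Y1 ::= S A1; Y2 ::= A1 Y3; Y3 ::= S X1; Y4 ::= S A1

Introduce a nonterminal for each terminal appearing in a rule of length ≥ 2: X1 → (, X2 → ), X3 → n.
Binarize each right-hand side of length ≥ 3 by chaining fresh nonterminals (Y1, Y2, …): affected rules were S → X2 S A1; S → X2 A1 S X1; A1 → X1 S A1.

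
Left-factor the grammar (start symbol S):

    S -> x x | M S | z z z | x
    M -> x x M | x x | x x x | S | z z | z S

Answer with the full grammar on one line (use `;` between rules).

S -> M S | z z z | x S'; M -> S | x x M' | z M''; S' -> x | eps; M' -> M | eps | x; M'' -> z | S

S has alternatives sharing prefix 'x': factor to S → x S' with S' → x | ε.
M has alternatives sharing prefix 'x x': factor to M → x x M' with M' → M | ε | x.
M has alternatives sharing prefix 'z': factor to M → z M'' with M'' → z | S.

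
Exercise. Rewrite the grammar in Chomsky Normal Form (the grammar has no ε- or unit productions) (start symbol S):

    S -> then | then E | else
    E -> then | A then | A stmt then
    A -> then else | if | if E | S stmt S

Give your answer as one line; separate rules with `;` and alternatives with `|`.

S -> then | X1 E | else; E -> then | A X1 | A Y1; A -> X1 X3 | if | X4 E | S Y2; X1 -> then; X2 -> stmt; X3 -> else; X4 -> if; Y1 -> X2 X1; Y2 -> X2 S

Introduce a nonterminal for each terminal appearing in a rule of length ≥ 2: X1 → then, X2 → stmt, X3 → else, X4 → if.
Binarize each right-hand side of length ≥ 3 by chaining fresh nonterminals (Y1, Y2, …): affected rules were E → A X2 X1; A → S X2 S.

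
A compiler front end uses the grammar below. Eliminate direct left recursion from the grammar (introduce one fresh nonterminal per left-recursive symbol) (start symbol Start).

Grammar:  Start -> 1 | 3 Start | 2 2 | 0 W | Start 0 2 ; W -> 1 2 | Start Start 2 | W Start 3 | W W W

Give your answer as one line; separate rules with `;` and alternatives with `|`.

Left recursion appears on Start, W.
For Start: α = {0 2}, β = {1, 3 Start, 2 2, 0 W}. Rewrite as Start → β Start1 and Start1 → α Start1 | ε.
For W: α = {Start 3, W W}, β = {1 2, Start Start 2}. Rewrite as W → β W1 and W1 → α W1 | ε.

Start -> 1 Start1 | 3 Start Start1 | 2 2 Start1 | 0 W Start1; W -> 1 2 W1 | Start Start 2 W1; Start1 -> 0 2 Start1 | epsilon; W1 -> Start 3 W1 | W W W1 | epsilon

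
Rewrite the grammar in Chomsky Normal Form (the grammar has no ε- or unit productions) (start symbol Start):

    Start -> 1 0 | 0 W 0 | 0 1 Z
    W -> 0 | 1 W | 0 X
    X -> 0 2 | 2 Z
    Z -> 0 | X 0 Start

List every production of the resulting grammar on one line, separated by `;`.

Start -> X1 X2 | X2 Y1 | X2 Y2; W -> 0 | X1 W | X2 X; X -> X2 X3 | X3 Z; Z -> 0 | X Y3; X1 -> 1; X2 -> 0; X3 -> 2; Y1 -> W X2; Y2 -> X1 Z; Y3 -> X2 Start

Introduce a nonterminal for each terminal appearing in a rule of length ≥ 2: X1 → 1, X2 → 0, X3 → 2.
Binarize each right-hand side of length ≥ 3 by chaining fresh nonterminals (Y1, Y2, …): affected rules were Start → X2 W X2; Start → X2 X1 Z; Z → X X2 Start.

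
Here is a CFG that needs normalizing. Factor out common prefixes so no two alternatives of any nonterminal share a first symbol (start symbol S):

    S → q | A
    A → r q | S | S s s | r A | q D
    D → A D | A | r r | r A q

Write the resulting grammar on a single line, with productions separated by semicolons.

S → q | A; A → q D | r A' | S A''; D → A D' | r D''; A' → q | A; A'' → eps | s s; D' → D | eps; D'' → r | A q

A has alternatives sharing prefix 'r': factor to A → r A' with A' → q | A.
A has alternatives sharing prefix 'S': factor to A → S A'' with A'' → ε | s s.
D has alternatives sharing prefix 'A': factor to D → A D' with D' → D | ε.
D has alternatives sharing prefix 'r': factor to D → r D'' with D'' → r | A q.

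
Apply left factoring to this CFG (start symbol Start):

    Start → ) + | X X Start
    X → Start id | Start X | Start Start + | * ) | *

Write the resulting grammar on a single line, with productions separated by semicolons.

X has alternatives sharing prefix 'Start': factor to X → Start X1 with X1 → id | X | Start +.
X has alternatives sharing prefix '*': factor to X → * X2 with X2 → ) | ε.

Start → ) + | X X Start; X → Start X1 | * X2; X1 → id | X | Start +; X2 → ) | ε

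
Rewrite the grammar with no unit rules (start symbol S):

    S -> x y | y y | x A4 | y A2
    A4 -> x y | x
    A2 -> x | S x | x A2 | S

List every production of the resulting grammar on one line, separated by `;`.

Unit pairs: A2 ⇒* {S}.
For each unit pair (A, B), copy every non-unit production of B to A, then drop all unit productions.

S -> x y | y y | x A4 | y A2; A4 -> x y | x; A2 -> x | S x | x A2 | x y | y y | x A4 | y A2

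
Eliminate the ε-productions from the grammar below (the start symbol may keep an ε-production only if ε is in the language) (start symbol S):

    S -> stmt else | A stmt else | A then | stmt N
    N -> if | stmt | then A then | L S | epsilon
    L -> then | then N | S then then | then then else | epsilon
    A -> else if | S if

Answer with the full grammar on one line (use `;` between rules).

Nullable nonterminals: {L, N}.
ε ∉ L(G), so no ε-production is kept.
Add the nullable-subset variants: S → stmt N gives stmt N | stmt. N → L S gives L S | S.

S -> stmt else | A stmt else | A then | stmt N | stmt; N -> if | stmt | then A then | L S | S; L -> then | then N | S then then | then then else; A -> else if | S if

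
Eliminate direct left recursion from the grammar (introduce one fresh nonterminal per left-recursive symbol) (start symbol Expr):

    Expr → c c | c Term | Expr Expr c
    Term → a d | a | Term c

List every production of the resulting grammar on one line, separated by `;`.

Directly left-recursive nonterminals: Expr, Term.
For Expr: α = {Expr c}, β = {c c, c Term}. Rewrite as Expr → β Expr1 and Expr1 → α Expr1 | ε.
For Term: α = {c}, β = {a d, a}. Rewrite as Term → β Term1 and Term1 → α Term1 | ε.

Expr → c c Expr1 | c Term Expr1; Term → a d Term1 | a Term1; Expr1 → Expr c Expr1 | ε; Term1 → c Term1 | ε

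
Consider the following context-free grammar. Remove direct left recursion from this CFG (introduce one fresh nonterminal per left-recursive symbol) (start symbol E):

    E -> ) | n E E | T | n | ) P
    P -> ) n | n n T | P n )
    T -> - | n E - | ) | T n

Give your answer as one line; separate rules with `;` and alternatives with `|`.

P, T are directly left-recursive.
For P: α = {n )}, β = {) n, n n T}. Rewrite as P → β P' and P' → α P' | ε.
For T: α = {n}, β = {-, n E -, )}. Rewrite as T → β T' and T' → α T' | ε.

E -> ) | n E E | T | n | ) P; P -> ) n P' | n n T P'; T -> - T' | n E - T' | ) T'; P' -> n ) P' | ε; T' -> n T' | ε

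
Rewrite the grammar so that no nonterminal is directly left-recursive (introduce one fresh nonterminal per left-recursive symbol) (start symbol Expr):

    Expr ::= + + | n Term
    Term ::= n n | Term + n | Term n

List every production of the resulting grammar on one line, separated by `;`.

Left recursion appears on Term.
For Term: α = {+ n, n}, β = {n n}. Rewrite as Term → β Term1 and Term1 → α Term1 | ε.

Expr ::= + + | n Term; Term ::= n n Term1; Term1 ::= + n Term1 | n Term1 | epsilon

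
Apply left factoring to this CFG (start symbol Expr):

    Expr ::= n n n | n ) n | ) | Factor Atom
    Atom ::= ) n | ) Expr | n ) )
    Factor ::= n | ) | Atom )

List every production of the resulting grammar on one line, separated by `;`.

Expr has alternatives sharing prefix 'n': factor to Expr → n Expr1 with Expr1 → n n | ) n.
Atom has alternatives sharing prefix ')': factor to Atom → ) Atom1 with Atom1 → n | Expr.

Expr ::= ) | Factor Atom | n Expr1; Atom ::= n ) ) | ) Atom1; Factor ::= n | ) | Atom ); Expr1 ::= n n | ) n; Atom1 ::= n | Expr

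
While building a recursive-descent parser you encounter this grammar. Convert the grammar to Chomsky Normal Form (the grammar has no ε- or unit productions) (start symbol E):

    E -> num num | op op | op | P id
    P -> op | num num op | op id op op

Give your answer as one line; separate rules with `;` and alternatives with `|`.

Introduce a nonterminal for each terminal appearing in a rule of length ≥ 2: X1 → num, X2 → op, X3 → id.
Binarize each right-hand side of length ≥ 3 by chaining fresh nonterminals (Y1, Y2, …): affected rules were P → X1 X1 X2; P → X2 X3 X2 X2.

E -> X1 X1 | X2 X2 | op | P X3; P -> op | X1 Y1 | X2 Y2; X1 -> num; X2 -> op; X3 -> id; Y1 -> X1 X2; Y2 -> X3 Y3; Y3 -> X2 X2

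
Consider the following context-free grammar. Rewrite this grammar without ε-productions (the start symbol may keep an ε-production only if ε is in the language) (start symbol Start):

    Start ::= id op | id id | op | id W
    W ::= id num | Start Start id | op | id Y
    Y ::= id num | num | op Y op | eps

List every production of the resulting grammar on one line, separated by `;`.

Nullable nonterminals: {Y}.
ε ∉ L(G), so no ε-production is kept.
For each production, add variants omitting each subset of nullable occurrences: W → id Y gives id Y | id. Y → op Y op gives op Y op | op op.

Start ::= id op | id id | op | id W; W ::= id num | Start Start id | op | id Y | id; Y ::= id num | num | op Y op | op op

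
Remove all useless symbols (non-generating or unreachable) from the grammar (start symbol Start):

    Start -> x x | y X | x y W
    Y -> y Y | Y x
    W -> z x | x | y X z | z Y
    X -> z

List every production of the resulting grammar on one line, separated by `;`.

Start -> x x | y X | x y W; W -> z x | x | y X z; X -> z

Generating nonterminals: {Start, W, X}.
Reachable from Start after that: {Start, W, X}.
Removed useless symbols: {Y} and every production mentioning them.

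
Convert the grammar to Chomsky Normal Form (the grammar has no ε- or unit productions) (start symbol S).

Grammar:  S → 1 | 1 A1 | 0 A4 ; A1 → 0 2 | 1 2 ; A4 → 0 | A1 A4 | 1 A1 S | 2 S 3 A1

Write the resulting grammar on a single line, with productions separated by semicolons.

S → 1 | X1 A1 | X2 A4; A1 → X2 X3 | X1 X3; A4 → 0 | A1 A4 | X1 Y1 | X3 Y2; X1 → 1; X2 → 0; X3 → 2; X4 → 3; Y1 → A1 S; Y2 → S Y3; Y3 → X4 A1

Introduce a nonterminal for each terminal appearing in a rule of length ≥ 2: X1 → 1, X2 → 0, X3 → 2, X4 → 3.
Binarize each right-hand side of length ≥ 3 by chaining fresh nonterminals (Y1, Y2, …): affected rules were A4 → X1 A1 S; A4 → X3 S X4 A1.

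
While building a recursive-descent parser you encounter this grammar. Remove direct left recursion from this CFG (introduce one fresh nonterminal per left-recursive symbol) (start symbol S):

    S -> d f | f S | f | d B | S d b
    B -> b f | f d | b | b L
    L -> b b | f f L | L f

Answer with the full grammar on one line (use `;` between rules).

S -> d f S' | f S S' | f S' | d B S'; B -> b f | f d | b | b L; L -> b b L' | f f L L'; S' -> d b S' | eps; L' -> f L' | eps

S, L are directly left-recursive.
For S: α = {d b}, β = {d f, f S, f, d B}. Rewrite as S → β S' and S' → α S' | ε.
For L: α = {f}, β = {b b, f f L}. Rewrite as L → β L' and L' → α L' | ε.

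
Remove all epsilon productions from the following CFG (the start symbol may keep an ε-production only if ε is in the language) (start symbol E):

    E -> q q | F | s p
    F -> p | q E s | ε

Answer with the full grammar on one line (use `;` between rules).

E -> q q | F | s p | ε; F -> p | q E s | q s

Nullable nonterminals: {E, F}.
ε ∈ L(G) since E is nullable, so keep E → ε.
Add the nullable-subset variants: F → q E s gives q E s | q s.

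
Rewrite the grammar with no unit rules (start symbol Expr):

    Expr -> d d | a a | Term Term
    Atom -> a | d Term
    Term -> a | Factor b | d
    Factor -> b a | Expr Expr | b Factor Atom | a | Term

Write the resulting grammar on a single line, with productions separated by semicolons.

Unit pairs: Factor ⇒* {Term}.
For every A with A ⇒* B via unit rules, add B's non-unit alternatives to A; then delete every rule of the form X → Y.

Expr -> d d | a a | Term Term; Atom -> a | d Term; Term -> a | Factor b | d; Factor -> a | Factor b | d | b a | Expr Expr | b Factor Atom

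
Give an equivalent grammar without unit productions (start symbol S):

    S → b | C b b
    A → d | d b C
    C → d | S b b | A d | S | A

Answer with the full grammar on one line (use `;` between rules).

Unit pairs: C ⇒* {A, S}.
For each unit pair (A, B), copy every non-unit production of B to A, then drop all unit productions.

S → b | C b b; A → d | d b C; C → d | S b b | A d | b | C b b | d b C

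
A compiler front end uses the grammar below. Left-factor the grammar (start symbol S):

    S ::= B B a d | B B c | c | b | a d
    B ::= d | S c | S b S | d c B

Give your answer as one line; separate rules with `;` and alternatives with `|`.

S ::= c | b | a d | B B S'; B ::= d B' | S B''; S' ::= a d | c; B' ::= ε | c B; B'' ::= c | b S

S has alternatives sharing prefix 'B B': factor to S → B B S' with S' → a d | c.
B has alternatives sharing prefix 'd': factor to B → d B' with B' → ε | c B.
B has alternatives sharing prefix 'S': factor to B → S B'' with B'' → c | b S.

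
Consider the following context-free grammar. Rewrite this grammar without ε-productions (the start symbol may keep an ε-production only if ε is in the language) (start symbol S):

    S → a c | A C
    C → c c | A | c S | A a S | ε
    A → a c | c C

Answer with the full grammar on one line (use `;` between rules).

The nullable symbols are {C}.
ε ∉ L(G), so no ε-production is kept.
Add the nullable-subset variants: S → A C gives A C | A. A → c C gives c C | c.

S → a c | A C | A; C → c c | A | c S | A a S; A → a c | c C | c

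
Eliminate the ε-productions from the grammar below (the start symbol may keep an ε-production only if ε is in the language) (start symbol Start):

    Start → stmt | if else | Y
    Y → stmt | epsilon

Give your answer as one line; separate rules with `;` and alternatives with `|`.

Nullable set = {Start, Y}.
ε ∈ L(G) since Start is nullable, so keep Start → ε.

Start → stmt | if else | Y | epsilon; Y → stmt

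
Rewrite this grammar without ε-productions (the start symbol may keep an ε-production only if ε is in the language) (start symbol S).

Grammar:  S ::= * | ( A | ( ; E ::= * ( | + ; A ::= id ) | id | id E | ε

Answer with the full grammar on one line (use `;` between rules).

S ::= * | ( A | (; E ::= * ( | +; A ::= id ) | id | id E

Nullable set = {A}.
ε ∉ L(G), so no ε-production is kept.
Add the nullable-subset variants: S → ( A gives ( A | (.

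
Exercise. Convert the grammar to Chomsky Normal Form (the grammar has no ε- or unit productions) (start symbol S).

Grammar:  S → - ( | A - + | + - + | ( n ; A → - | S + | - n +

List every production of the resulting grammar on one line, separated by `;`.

S → X1 X2 | A Y1 | X3 Y2 | X2 X4; A → - | S X3 | X1 Y3; X1 → -; X2 → (; X3 → +; X4 → n; Y1 → X1 X3; Y2 → X1 X3; Y3 → X4 X3

Introduce a nonterminal for each terminal appearing in a rule of length ≥ 2: X1 → -, X2 → (, X3 → +, X4 → n.
Binarize each right-hand side of length ≥ 3 by chaining fresh nonterminals (Y1, Y2, …): affected rules were S → A X1 X3; S → X3 X1 X3; A → X1 X4 X3.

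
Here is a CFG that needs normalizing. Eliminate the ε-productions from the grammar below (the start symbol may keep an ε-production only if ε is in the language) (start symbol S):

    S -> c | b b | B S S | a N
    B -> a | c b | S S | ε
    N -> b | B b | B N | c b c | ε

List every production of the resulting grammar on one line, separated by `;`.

S -> c | b b | B S S | S S | a N | a; B -> a | c b | S S; N -> b | B b | B N | B | c b c

Nullable set = {B, N}.
ε ∉ L(G), so no ε-production is kept.
Add the nullable-subset variants: S → B S S gives B S S | S S. S → a N gives a N | a. N → B N gives B N | B.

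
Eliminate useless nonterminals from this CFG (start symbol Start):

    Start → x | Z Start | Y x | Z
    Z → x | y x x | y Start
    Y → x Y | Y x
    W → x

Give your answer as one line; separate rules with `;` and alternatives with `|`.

Generating nonterminals: {Start, W, Z}.
Reachable from Start after that: {Start, Z}.
Removed useless symbols: {W, Y} and every production mentioning them.

Start → x | Z Start | Z; Z → x | y x x | y Start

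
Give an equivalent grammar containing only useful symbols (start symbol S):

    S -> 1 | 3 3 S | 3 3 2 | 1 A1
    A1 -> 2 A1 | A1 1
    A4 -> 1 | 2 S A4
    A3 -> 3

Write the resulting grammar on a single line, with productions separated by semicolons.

S -> 1 | 3 3 S | 3 3 2

Generating nonterminals: {A3, A4, S}.
Reachable from S after that: {S}.
Removed useless symbols: {A1, A3, A4} and every production mentioning them.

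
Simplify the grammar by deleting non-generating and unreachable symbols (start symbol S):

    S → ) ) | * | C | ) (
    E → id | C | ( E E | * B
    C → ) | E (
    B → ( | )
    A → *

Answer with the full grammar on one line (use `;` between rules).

Generating nonterminals: {A, B, C, E, S}.
Reachable from S after that: {B, C, E, S}.
Removed useless symbols: {A} and every production mentioning them.

S → ) ) | * | C | ) (; E → id | C | ( E E | * B; C → ) | E (; B → ( | )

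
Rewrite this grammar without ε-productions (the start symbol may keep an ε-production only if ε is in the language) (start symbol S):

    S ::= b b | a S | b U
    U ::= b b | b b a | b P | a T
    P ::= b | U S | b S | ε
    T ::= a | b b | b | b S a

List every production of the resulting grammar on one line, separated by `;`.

S ::= b b | a S | b U; U ::= b b | b b a | b P | b | a T; P ::= b | U S | b S; T ::= a | b b | b | b S a

Nullable nonterminals: {P}.
ε ∉ L(G), so no ε-production is kept.
Expand every rule over subsets of its nullable positions: U → b P gives b P | b.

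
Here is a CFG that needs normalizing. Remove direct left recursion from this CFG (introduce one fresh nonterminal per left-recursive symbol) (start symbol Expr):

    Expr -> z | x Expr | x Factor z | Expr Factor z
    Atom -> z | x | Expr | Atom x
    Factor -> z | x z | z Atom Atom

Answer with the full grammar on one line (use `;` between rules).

Expr -> z Expr1 | x Expr Expr1 | x Factor z Expr1; Atom -> z Atom1 | x Atom1 | Expr Atom1; Factor -> z | x z | z Atom Atom; Expr1 -> Factor z Expr1 | ε; Atom1 -> x Atom1 | ε

Expr, Atom are directly left-recursive.
For Expr: α = {Factor z}, β = {z, x Expr, x Factor z}. Rewrite as Expr → β Expr1 and Expr1 → α Expr1 | ε.
For Atom: α = {x}, β = {z, x, Expr}. Rewrite as Atom → β Atom1 and Atom1 → α Atom1 | ε.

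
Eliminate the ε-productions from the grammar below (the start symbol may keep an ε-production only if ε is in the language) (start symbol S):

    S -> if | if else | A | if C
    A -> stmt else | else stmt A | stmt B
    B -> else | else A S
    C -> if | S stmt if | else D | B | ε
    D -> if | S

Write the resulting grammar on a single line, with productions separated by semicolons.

Nullable nonterminals: {C}.
ε ∉ L(G), so no ε-production is kept.

S -> if | if else | A | if C; A -> stmt else | else stmt A | stmt B; B -> else | else A S; C -> if | S stmt if | else D | B; D -> if | S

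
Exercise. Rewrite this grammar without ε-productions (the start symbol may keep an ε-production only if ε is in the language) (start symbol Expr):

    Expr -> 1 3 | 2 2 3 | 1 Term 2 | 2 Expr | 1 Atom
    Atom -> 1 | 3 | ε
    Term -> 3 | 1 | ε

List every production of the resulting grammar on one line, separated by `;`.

Nullable set = {Atom, Term}.
ε ∉ L(G), so no ε-production is kept.
For each production, add variants omitting each subset of nullable occurrences: Expr → 1 Term 2 gives 1 Term 2 | 1 2. Expr → 1 Atom gives 1 Atom | 1.

Expr -> 1 3 | 2 2 3 | 1 Term 2 | 1 2 | 2 Expr | 1 Atom | 1; Atom -> 1 | 3; Term -> 3 | 1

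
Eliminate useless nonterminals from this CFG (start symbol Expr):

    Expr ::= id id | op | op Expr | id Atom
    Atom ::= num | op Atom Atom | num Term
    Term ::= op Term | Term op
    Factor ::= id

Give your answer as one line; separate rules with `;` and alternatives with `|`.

Generating nonterminals: {Atom, Expr, Factor}.
Reachable from Expr after that: {Atom, Expr}.
Removed useless symbols: {Factor, Term} and every production mentioning them.

Expr ::= id id | op | op Expr | id Atom; Atom ::= num | op Atom Atom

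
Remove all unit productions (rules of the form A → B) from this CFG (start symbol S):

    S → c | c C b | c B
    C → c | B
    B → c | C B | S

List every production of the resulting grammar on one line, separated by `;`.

S → c | c C b | c B; C → c | C B | c C b | c B; B → c | C B | c C b | c B

Unit pairs: B ⇒* {S}; C ⇒* {B, S}.
For each unit pair (A, B), copy every non-unit production of B to A, then drop all unit productions.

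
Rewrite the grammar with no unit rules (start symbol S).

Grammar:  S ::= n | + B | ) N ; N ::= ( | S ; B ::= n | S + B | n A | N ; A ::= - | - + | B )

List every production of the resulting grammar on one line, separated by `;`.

S ::= n | + B | ) N; N ::= n | + B | ) N | (; B ::= n | S + B | n A | + B | ) N | (; A ::= - | - + | B )

Unit pairs: B ⇒* {N, S}; N ⇒* {S}.
For each unit pair (A, B), copy every non-unit production of B to A, then drop all unit productions.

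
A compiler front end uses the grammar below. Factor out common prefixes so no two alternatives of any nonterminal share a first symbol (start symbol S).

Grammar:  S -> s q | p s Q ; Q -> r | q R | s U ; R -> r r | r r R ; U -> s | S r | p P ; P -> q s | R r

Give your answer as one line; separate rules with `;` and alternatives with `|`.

S -> s q | p s Q; Q -> r | q R | s U; R -> r r R'; U -> s | S r | p P; P -> q s | R r; R' -> ε | R

R has alternatives sharing prefix 'r r': factor to R → r r R' with R' → ε | R.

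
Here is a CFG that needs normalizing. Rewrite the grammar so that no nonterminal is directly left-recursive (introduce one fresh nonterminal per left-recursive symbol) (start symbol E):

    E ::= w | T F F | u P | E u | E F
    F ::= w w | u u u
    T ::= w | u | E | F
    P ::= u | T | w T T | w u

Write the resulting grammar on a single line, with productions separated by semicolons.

E ::= w E' | T F F E' | u P E'; F ::= w w | u u u; T ::= w | u | E | F; P ::= u | T | w T T | w u; E' ::= u E' | F E' | eps

Directly left-recursive nonterminal: E.
For E: α = {u, F}, β = {w, T F F, u P}. Rewrite as E → β E' and E' → α E' | ε.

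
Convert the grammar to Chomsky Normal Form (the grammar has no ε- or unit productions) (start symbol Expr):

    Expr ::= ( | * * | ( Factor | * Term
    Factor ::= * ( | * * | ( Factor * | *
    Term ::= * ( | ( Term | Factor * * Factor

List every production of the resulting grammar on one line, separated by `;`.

Introduce a nonterminal for each terminal appearing in a rule of length ≥ 2: X1 → *, X2 → (.
Binarize each right-hand side of length ≥ 3 by chaining fresh nonterminals (Y1, Y2, …): affected rules were Factor → X2 Factor X1; Term → Factor X1 X1 Factor.

Expr ::= ( | X1 X1 | X2 Factor | X1 Term; Factor ::= X1 X2 | X1 X1 | X2 Y1 | *; Term ::= X1 X2 | X2 Term | Factor Y2; X1 ::= *; X2 ::= (; Y1 ::= Factor X1; Y2 ::= X1 Y3; Y3 ::= X1 Factor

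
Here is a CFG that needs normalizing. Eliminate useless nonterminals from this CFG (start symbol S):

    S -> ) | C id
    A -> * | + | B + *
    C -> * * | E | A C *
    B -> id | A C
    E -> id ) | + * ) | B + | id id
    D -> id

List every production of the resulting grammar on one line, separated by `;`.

Generating nonterminals: {A, B, C, D, E, S}.
Reachable from S after that: {A, B, C, E, S}.
Removed useless symbols: {D} and every production mentioning them.

S -> ) | C id; A -> * | + | B + *; C -> * * | E | A C *; B -> id | A C; E -> id ) | + * ) | B + | id id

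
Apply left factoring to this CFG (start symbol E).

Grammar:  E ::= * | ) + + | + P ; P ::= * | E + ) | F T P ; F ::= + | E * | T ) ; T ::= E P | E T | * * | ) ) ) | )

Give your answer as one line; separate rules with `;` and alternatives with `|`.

T has alternatives sharing prefix 'E': factor to T → E T' with T' → P | T.
T has alternatives sharing prefix ')': factor to T → ) T'' with T'' → ) ) | ε.

E ::= * | ) + + | + P; P ::= * | E + ) | F T P; F ::= + | E * | T ); T ::= * * | E T' | ) T''; T' ::= P | T; T'' ::= ) ) | ε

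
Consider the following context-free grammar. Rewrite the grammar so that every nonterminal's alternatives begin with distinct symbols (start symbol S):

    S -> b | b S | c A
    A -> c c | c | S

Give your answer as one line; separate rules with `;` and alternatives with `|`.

S has alternatives sharing prefix 'b': factor to S → b S' with S' → ε | S.
A has alternatives sharing prefix 'c': factor to A → c A' with A' → c | ε.

S -> c A | b S'; A -> S | c A'; S' -> ε | S; A' -> c | ε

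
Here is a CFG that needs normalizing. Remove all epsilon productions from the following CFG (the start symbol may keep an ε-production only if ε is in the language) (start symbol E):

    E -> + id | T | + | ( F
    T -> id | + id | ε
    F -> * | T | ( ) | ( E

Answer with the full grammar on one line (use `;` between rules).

E -> + id | T | + | ( F | ( | ε; T -> id | + id; F -> * | T | ( ) | ( E | (

The nullable symbols are {E, F, T}.
ε ∈ L(G) since E is nullable, so keep E → ε.
For each production, add variants omitting each subset of nullable occurrences: E → ( F gives ( F | (. F → ( E gives ( E | (.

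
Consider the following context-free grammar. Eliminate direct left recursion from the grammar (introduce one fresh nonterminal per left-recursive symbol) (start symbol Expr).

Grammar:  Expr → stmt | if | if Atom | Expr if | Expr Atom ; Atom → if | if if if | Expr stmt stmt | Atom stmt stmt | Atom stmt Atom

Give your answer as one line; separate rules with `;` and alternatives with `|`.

Expr, Atom are directly left-recursive.
For Expr: α = {if, Atom}, β = {stmt, if, if Atom}. Rewrite as Expr → β Expr1 and Expr1 → α Expr1 | ε.
For Atom: α = {stmt stmt, stmt Atom}, β = {if, if if if, Expr stmt stmt}. Rewrite as Atom → β Atom1 and Atom1 → α Atom1 | ε.

Expr → stmt Expr1 | if Expr1 | if Atom Expr1; Atom → if Atom1 | if if if Atom1 | Expr stmt stmt Atom1; Expr1 → if Expr1 | Atom Expr1 | ε; Atom1 → stmt stmt Atom1 | stmt Atom Atom1 | ε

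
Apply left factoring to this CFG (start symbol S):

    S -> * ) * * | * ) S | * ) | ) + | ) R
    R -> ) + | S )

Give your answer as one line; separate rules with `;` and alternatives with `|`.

S -> * ) S' | ) S''; R -> ) + | S ); S' -> * * | S | ε; S'' -> + | R

S has alternatives sharing prefix '* )': factor to S → * ) S' with S' → * * | S | ε.
S has alternatives sharing prefix ')': factor to S → ) S'' with S'' → + | R.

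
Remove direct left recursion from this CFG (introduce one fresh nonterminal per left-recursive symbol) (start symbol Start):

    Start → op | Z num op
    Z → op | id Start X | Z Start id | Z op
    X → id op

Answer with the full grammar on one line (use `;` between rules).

Start → op | Z num op; Z → op Z1 | id Start X Z1; X → id op; Z1 → Start id Z1 | op Z1 | ε

Left recursion appears on Z.
For Z: α = {Start id, op}, β = {op, id Start X}. Rewrite as Z → β Z1 and Z1 → α Z1 | ε.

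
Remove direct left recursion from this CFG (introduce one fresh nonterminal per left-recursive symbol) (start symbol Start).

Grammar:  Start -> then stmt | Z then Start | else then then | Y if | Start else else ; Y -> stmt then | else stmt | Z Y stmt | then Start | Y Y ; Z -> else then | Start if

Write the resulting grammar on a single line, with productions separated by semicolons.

Left recursion appears on Start, Y.
For Start: α = {else else}, β = {then stmt, Z then Start, else then then, Y if}. Rewrite as Start → β Start1 and Start1 → α Start1 | ε.
For Y: α = {Y}, β = {stmt then, else stmt, Z Y stmt, then Start}. Rewrite as Y → β Y1 and Y1 → α Y1 | ε.

Start -> then stmt Start1 | Z then Start Start1 | else then then Start1 | Y if Start1; Y -> stmt then Y1 | else stmt Y1 | Z Y stmt Y1 | then Start Y1; Z -> else then | Start if; Start1 -> else else Start1 | ε; Y1 -> Y Y1 | ε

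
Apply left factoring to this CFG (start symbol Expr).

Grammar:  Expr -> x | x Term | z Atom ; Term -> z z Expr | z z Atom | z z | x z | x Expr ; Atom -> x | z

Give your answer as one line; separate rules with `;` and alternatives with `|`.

Expr has alternatives sharing prefix 'x': factor to Expr → x Expr1 with Expr1 → ε | Term.
Term has alternatives sharing prefix 'z z': factor to Term → z z Term1 with Term1 → Expr | Atom | ε.
Term has alternatives sharing prefix 'x': factor to Term → x Term2 with Term2 → z | Expr.

Expr -> z Atom | x Expr1; Term -> z z Term1 | x Term2; Atom -> x | z; Expr1 -> ε | Term; Term1 -> Expr | Atom | ε; Term2 -> z | Expr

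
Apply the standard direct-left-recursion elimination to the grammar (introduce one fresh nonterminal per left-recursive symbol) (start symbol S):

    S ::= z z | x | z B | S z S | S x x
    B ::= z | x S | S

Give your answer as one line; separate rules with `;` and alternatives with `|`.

S is directly left-recursive.
For S: α = {z S, x x}, β = {z z, x, z B}. Rewrite as S → β S' and S' → α S' | ε.

S ::= z z S' | x S' | z B S'; B ::= z | x S | S; S' ::= z S S' | x x S' | epsilon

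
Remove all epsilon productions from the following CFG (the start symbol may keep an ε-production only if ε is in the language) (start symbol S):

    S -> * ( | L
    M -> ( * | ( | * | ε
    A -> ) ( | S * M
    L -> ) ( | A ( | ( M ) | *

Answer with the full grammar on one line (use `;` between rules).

S -> * ( | L; M -> ( * | ( | *; A -> ) ( | S * M | S *; L -> ) ( | A ( | ( M ) | ( ) | *

Nullable set = {M}.
ε ∉ L(G), so no ε-production is kept.
Add the nullable-subset variants: A → S * M gives S * M | S *. L → ( M ) gives ( M ) | ( ).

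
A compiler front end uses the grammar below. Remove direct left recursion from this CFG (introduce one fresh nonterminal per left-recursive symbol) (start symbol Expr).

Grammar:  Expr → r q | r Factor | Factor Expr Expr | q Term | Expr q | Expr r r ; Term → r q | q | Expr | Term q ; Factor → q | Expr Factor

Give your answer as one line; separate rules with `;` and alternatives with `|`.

Directly left-recursive nonterminals: Expr, Term.
For Expr: α = {q, r r}, β = {r q, r Factor, Factor Expr Expr, q Term}. Rewrite as Expr → β Expr1 and Expr1 → α Expr1 | ε.
For Term: α = {q}, β = {r q, q, Expr}. Rewrite as Term → β Term1 and Term1 → α Term1 | ε.

Expr → r q Expr1 | r Factor Expr1 | Factor Expr Expr Expr1 | q Term Expr1; Term → r q Term1 | q Term1 | Expr Term1; Factor → q | Expr Factor; Expr1 → q Expr1 | r r Expr1 | ε; Term1 → q Term1 | ε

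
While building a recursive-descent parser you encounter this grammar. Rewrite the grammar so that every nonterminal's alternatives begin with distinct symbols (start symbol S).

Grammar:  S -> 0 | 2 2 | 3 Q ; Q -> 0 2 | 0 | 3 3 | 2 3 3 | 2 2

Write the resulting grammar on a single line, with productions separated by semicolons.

Q has alternatives sharing prefix '0': factor to Q → 0 Q' with Q' → 2 | ε.
Q has alternatives sharing prefix '2': factor to Q → 2 Q'' with Q'' → 3 3 | 2.

S -> 0 | 2 2 | 3 Q; Q -> 3 3 | 0 Q' | 2 Q''; Q' -> 2 | ε; Q'' -> 3 3 | 2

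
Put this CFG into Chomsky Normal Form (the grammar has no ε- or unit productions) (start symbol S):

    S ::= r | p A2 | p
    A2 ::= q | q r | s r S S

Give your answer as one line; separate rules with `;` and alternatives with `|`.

Introduce a nonterminal for each terminal appearing in a rule of length ≥ 2: X1 → p, X2 → q, X3 → r, X4 → s.
Binarize each right-hand side of length ≥ 3 by chaining fresh nonterminals (Y1, Y2, …): affected rules were A2 → X4 X3 S S.

S ::= r | X1 A2 | p; A2 ::= q | X2 X3 | X4 Y1; X1 ::= p; X2 ::= q; X3 ::= r; X4 ::= s; Y1 ::= X3 Y2; Y2 ::= S S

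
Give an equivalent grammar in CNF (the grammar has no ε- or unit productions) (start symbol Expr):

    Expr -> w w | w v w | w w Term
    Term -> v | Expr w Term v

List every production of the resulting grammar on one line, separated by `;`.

Introduce a nonterminal for each terminal appearing in a rule of length ≥ 2: X1 → w, X2 → v.
Binarize each right-hand side of length ≥ 3 by chaining fresh nonterminals (Y1, Y2, …): affected rules were Expr → X1 X2 X1; Expr → X1 X1 Term; Term → Expr X1 Term X2.

Expr -> X1 X1 | X1 Y1 | X1 Y2; Term -> v | Expr Y3; X1 -> w; X2 -> v; Y1 -> X2 X1; Y2 -> X1 Term; Y3 -> X1 Y4; Y4 -> Term X2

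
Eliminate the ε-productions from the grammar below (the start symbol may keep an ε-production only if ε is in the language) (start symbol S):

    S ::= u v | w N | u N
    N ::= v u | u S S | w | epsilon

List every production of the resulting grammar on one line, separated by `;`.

S ::= u v | w N | w | u N | u; N ::= v u | u S S | w

Nullable set = {N}.
ε ∉ L(G), so no ε-production is kept.
For each production, add variants omitting each subset of nullable occurrences: S → w N gives w N | w. S → u N gives u N | u.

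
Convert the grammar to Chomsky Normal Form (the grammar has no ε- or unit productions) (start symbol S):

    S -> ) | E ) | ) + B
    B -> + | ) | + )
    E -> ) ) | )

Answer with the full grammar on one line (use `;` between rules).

Introduce a nonterminal for each terminal appearing in a rule of length ≥ 2: X1 → ), X2 → +.
Binarize each right-hand side of length ≥ 3 by chaining fresh nonterminals (Y1, Y2, …): affected rules were S → X1 X2 B.

S -> ) | E X1 | X1 Y1; B -> + | ) | X2 X1; E -> X1 X1 | ); X1 -> ); X2 -> +; Y1 -> X2 B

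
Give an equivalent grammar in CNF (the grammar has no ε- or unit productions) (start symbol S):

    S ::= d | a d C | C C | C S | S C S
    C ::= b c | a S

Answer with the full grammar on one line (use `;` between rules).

Introduce a nonterminal for each terminal appearing in a rule of length ≥ 2: X1 → a, X2 → d, X3 → b, X4 → c.
Binarize each right-hand side of length ≥ 3 by chaining fresh nonterminals (Y1, Y2, …): affected rules were S → X1 X2 C; S → S C S.

S ::= d | X1 Y1 | C C | C S | S Y2; C ::= X3 X4 | X1 S; X1 ::= a; X2 ::= d; X3 ::= b; X4 ::= c; Y1 ::= X2 C; Y2 ::= C S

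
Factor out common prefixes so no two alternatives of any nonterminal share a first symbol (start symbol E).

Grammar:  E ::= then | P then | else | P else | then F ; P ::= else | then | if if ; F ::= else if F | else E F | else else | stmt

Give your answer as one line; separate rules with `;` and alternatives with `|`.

E ::= else | then E' | P E''; P ::= else | then | if if; F ::= stmt | else F'; E' ::= ε | F; E'' ::= then | else; F' ::= if F | E F | else

E has alternatives sharing prefix 'then': factor to E → then E' with E' → ε | F.
E has alternatives sharing prefix 'P': factor to E → P E'' with E'' → then | else.
F has alternatives sharing prefix 'else': factor to F → else F' with F' → if F | E F | else.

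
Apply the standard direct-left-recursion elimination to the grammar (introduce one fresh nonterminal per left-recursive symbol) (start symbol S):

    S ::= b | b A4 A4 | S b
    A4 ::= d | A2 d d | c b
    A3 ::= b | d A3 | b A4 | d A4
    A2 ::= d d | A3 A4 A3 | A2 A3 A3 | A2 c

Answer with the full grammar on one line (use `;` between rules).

S ::= b S' | b A4 A4 S'; A4 ::= d | A2 d d | c b; A3 ::= b | d A3 | b A4 | d A4; A2 ::= d d A2' | A3 A4 A3 A2'; S' ::= b S' | epsilon; A2' ::= A3 A3 A2' | c A2' | epsilon

Left recursion appears on S, A2.
For S: α = {b}, β = {b, b A4 A4}. Rewrite as S → β S' and S' → α S' | ε.
For A2: α = {A3 A3, c}, β = {d d, A3 A4 A3}. Rewrite as A2 → β A2' and A2' → α A2' | ε.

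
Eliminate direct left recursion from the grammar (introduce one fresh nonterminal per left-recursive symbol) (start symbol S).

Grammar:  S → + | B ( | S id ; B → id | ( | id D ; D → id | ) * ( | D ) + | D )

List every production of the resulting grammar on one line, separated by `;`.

S → + S' | B ( S'; B → id | ( | id D; D → id D' | ) * ( D'; S' → id S' | ε; D' → ) + D' | ) D' | ε

S, D are directly left-recursive.
For S: α = {id}, β = {+, B (}. Rewrite as S → β S' and S' → α S' | ε.
For D: α = {) +, )}, β = {id, ) * (}. Rewrite as D → β D' and D' → α D' | ε.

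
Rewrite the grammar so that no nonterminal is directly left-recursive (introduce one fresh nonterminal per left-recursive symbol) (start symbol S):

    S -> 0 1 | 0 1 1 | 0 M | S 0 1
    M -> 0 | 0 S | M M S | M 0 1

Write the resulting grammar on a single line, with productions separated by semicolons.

S, M are directly left-recursive.
For S: α = {0 1}, β = {0 1, 0 1 1, 0 M}. Rewrite as S → β S' and S' → α S' | ε.
For M: α = {M S, 0 1}, β = {0, 0 S}. Rewrite as M → β M' and M' → α M' | ε.

S -> 0 1 S' | 0 1 1 S' | 0 M S'; M -> 0 M' | 0 S M'; S' -> 0 1 S' | ε; M' -> M S M' | 0 1 M' | ε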